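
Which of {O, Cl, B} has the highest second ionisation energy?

IE_2 is the cost of taking one more electron from the +1 cation: O⁺ still has 5 valence electrons; Cl⁺ still has 6 valence electrons; B⁺ still has 2 valence electrons.
All are still removing valence electrons, so compare the +1 ions as you would atoms: IE_2 generally rises across a period (higher Z_eff) and falls down a group (larger shell), subject to the usual subshell exceptions.
Valence configurations: O⁺ [He]2s²2p³, Cl⁺ [Ne]3s²3p⁴, B⁺ [He]2s².
The numbers (kJ/mol): O 3388, Cl 2298, B 2427.
So the second ionization energies run Cl < B < O.

O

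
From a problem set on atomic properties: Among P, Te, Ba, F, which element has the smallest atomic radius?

F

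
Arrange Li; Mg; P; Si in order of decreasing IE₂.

Li, P, Si, Mg

Consider each +1 ion: Li⁺ is the bare [He] core; Mg⁺ still has 1 valence electron; P⁺ still has 4 valence electrons; Si⁺ still has 3 valence electrons.
Core electrons are held far more tightly than valence electrons, so Li tops the IE_2 order.
Valence configurations: Mg⁺ [Ne]3s¹, P⁺ [Ne]3s²3p², Si⁺ [Ne]3s²3p¹.
Approximate IE_2 values (kJ/mol): Li 7298, Mg 1451, P 1907, Si 1577.
Putting it together, IE_2: Mg < Si < P < Li.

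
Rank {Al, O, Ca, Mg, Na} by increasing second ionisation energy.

Ca < Mg < Al < O < Na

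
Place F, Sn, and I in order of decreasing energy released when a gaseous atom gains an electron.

F is in period 2, group 17; Sn is in period 5, group 14; I is in period 5, group 17.
Adding an electron releases more energy for atoms nearer the top right (short of the noble gases).
Neither a single period nor a single group — weigh both effects.
I > Sn: I lies to the right of Sn in period 5, so the across-period effect alone puts I higher.
F > I: F sits above I in group 17, so the down-group effect alone puts F higher.
Tabulated electron affinity (kJ/mol): F 328, Sn 107, I 295.
So from highest to lowest: F > I > Sn.

F > I > Sn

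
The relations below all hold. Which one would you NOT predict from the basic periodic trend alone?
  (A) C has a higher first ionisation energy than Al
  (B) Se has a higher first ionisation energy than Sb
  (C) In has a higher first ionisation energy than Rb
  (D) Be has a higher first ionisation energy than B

(D)

The general trend: first ionisation energy increases across a period and decreases down a group.
(A) C (period 2, group 14) vs Al (period 3, group 13): the stated order agrees with the simple trend.
(B) Se (period 4, group 16) vs Sb (period 5, group 15): the stated order agrees with the simple trend.
(C) In (period 5, group 13) vs Rb (period 5, group 1): the stated order agrees with the simple trend.
(D) Be (period 2, group 2) vs B (period 2, group 13): the stated order contradicts the simple trend.
The exception is (D): removing B's lone 2p electron is easier than breaking Be's filled 2s².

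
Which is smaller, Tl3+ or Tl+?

Tl3+

Both ions have Z = 81 protons, but Tl3+ has lost more electrons, so its remaining electrons feel a larger effective nuclear charge per electron and are pulled in more tightly.
Higher positive charge → smaller ion, so Tl+ > Tl3+.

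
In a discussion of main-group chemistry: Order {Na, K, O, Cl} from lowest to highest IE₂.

Consider each +1 ion: Na⁺ is the bare [Ne] core; K⁺ is the bare [Ar] core; O⁺ still has 5 valence electrons; Cl⁺ still has 6 valence electrons.
Usually core removal costs more than valence removal, but here the competition is close: a tightly held n=2 valence electron can cost more to remove than an n=3 core electron, so the actual values have to decide it.
Valence configurations: O⁺ [He]2s²2p³, Cl⁺ [Ne]3s²3p⁴.
Tabulated IE_2 (kJ/mol): Na 4562, K 3052, O 3388, Cl 2298.
Overall IE_2 order: Cl < K < O < Na.

Cl < K < O < Na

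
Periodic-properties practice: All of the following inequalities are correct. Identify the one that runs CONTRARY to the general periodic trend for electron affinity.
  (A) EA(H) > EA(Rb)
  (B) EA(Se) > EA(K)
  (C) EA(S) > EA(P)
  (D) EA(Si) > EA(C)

(D)

The general trend: electron affinity increases across a period and decreases down a group.
(A) H (period 1, group 1) vs Rb (period 5, group 1): the stated order agrees with the simple trend.
(B) Se (period 4, group 16) vs K (period 4, group 1): the stated order agrees with the simple trend.
(C) S (period 3, group 16) vs P (period 3, group 15): the stated order agrees with the simple trend.
(D) Si (period 3, group 14) vs C (period 2, group 14): the stated order contradicts the simple trend.
The exception is (D): Si's larger, more diffuse 3p orbitals accept an added electron slightly more readily than C's compact 2p.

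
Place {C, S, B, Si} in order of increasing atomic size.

C < B < S < Si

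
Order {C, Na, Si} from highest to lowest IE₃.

Consider each +2 ion: C²⁺ still has 2 valence electrons; Na²⁺ is already 1 electron into the core; Si²⁺ still has 2 valence electrons.
Core electrons are held far more tightly than valence electrons, so Na tops the IE_3 order.
Valence configurations: C²⁺ [He]2s², Si²⁺ [Ne]3s².
The numbers (kJ/mol): C 4620, Na 6910, Si 3232.
Putting it together, IE_3: Si < C < Na.

Na > C > Si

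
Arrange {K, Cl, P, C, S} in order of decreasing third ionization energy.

C > K > Cl > S > P

The third ionization energy removes an electron from the +2 ion. For each element: K²⁺ is already 1 electron into the core; Cl²⁺ still has 5 valence electrons; P²⁺ still has 3 valence electrons; C²⁺ still has 2 valence electrons; S²⁺ still has 4 valence electrons.
Usually core removal costs more than valence removal, but here the competition is close: a tightly held n=2 valence electron can cost more to remove than an n=3 core electron, so the actual values have to decide it.
Valence configurations: Cl²⁺ [Ne]3s²3p³, P²⁺ [Ne]3s²3p¹, C²⁺ [He]2s², S²⁺ [Ne]3s²3p².
The numbers (kJ/mol): K 4420, Cl 3822, P 2914, C 4620, S 3357.
Overall IE_3 order: P < S < Cl < K < C.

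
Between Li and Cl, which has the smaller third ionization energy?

Cl

IE_3 is the cost of taking one more electron from the +2 cation: Li²⁺ is already 1 electron into the core; Cl²⁺ still has 5 valence electrons.
Pulling an electron out of a noble-gas core costs far more than removing a remaining valence electron, so Li sits at the high end of IE_3.
Approximate IE_3 values (kJ/mol): Li 11815, Cl 3822.
Overall IE_3 order: Cl < Li.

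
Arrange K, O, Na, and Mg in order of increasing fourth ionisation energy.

K, O, Na, Mg

The fourth ionization energy removes an electron from the +3 ion. For each element: K³⁺ is already 2 electrons into the core; O³⁺ still has 3 valence electrons; Na³⁺ is already 2 electrons into the core; Mg³⁺ is already 1 electron into the core.
Usually core removal costs more than valence removal, but here the competition is close: a tightly held n=2 valence electron can cost more to remove than an n=3 core electron, so the actual values have to decide it.
The numbers (kJ/mol): K 5877, O 7469, Na 9543, Mg 10543.
Putting it together, IE_4: K < O < Na < Mg.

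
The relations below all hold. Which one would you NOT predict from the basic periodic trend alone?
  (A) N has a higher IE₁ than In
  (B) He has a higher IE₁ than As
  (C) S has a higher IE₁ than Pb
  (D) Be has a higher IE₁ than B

The general trend: IE₁ increases across a period and decreases down a group.
(A) N (period 2, group 15) vs In (period 5, group 13): the stated order agrees with the simple trend.
(B) He (period 1, group 18) vs As (period 4, group 15): the stated order agrees with the simple trend.
(C) S (period 3, group 16) vs Pb (period 6, group 14): the stated order agrees with the simple trend.
(D) Be (period 2, group 2) vs B (period 2, group 13): the stated order contradicts the simple trend.
The exception is (D): removing B's lone 2p electron is easier than breaking Be's filled 2s².

(D)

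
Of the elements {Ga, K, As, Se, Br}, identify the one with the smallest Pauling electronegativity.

K

K is in period 4, group 1; Ga is in period 4, group 13; As is in period 4, group 15; Se is in period 4, group 16; Br is in period 4, group 17.
Smaller atoms with higher effective nuclear charge are more electronegative.
All lie in period 4, so electronegativity increases left to right.
The smallest Pauling electronegativity among these belongs to K.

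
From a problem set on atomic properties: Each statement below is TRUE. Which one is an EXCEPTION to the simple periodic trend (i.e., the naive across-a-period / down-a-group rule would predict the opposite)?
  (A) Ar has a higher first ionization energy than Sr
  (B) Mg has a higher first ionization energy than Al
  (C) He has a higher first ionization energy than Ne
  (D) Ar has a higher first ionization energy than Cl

(B)

The general trend: first ionization energy increases across a period and decreases down a group.
(A) Ar (period 3, group 18) vs Sr (period 5, group 2): the stated order agrees with the simple trend.
(B) Mg (period 3, group 2) vs Al (period 3, group 13): the stated order contradicts the simple trend.
(C) He (period 1, group 18) vs Ne (period 2, group 18): the stated order agrees with the simple trend.
(D) Ar (period 3, group 18) vs Cl (period 3, group 17): the stated order agrees with the simple trend.
The exception is (B): Al's single 3p electron is easier to remove than one from Mg's filled 3s².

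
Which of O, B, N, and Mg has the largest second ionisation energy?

O

After 1 electron has been removed, what remains? O⁺ still has 5 valence electrons; B⁺ still has 2 valence electrons; N⁺ still has 4 valence electrons; Mg⁺ still has 1 valence electron.
All are still removing valence electrons, so compare the +1 ions as you would atoms: IE_2 generally rises across a period (higher Z_eff) and falls down a group (larger shell), subject to the usual subshell exceptions.
Valence configurations: O⁺ [He]2s²2p³, B⁺ [He]2s², N⁺ [He]2s²2p², Mg⁺ [Ne]3s¹.
The numbers (kJ/mol): O 3388, B 2427, N 2856, Mg 1451.
Overall IE_2 order: Mg < B < N < O.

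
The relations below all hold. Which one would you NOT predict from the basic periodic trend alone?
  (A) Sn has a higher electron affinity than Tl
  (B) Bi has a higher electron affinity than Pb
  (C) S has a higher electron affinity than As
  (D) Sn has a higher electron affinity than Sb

The general trend: electron affinity increases across a period and decreases down a group.
(A) Sn (period 5, group 14) vs Tl (period 6, group 13): the stated order agrees with the simple trend.
(B) Bi (period 6, group 15) vs Pb (period 6, group 14): the stated order agrees with the simple trend.
(C) S (period 3, group 16) vs As (period 4, group 15): the stated order agrees with the simple trend.
(D) Sn (period 5, group 14) vs Sb (period 5, group 15): the stated order contradicts the simple trend.
The exception is (D): adding an electron to Sb's half-filled 5p³ is unfavourable, so Sn has the more exothermic EA.

(D)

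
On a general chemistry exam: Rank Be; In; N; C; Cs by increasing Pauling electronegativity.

Cs, Be, In, C, N

Be is in period 2, group 2; C is in period 2, group 14; N is in period 2, group 15; In is in period 5, group 13; Cs is in period 6, group 1.
Atoms toward the upper right of the periodic table pull bonding electrons most strongly.
Here both period and group differ, so the two effects have to be weighed against each other.
Be > Cs: both effects reinforce here, so Be is clearly the higher of the two.
In > Be: period and group pull opposite ways; the across-period shift dominates (1.78 vs 1.57).
C > In: relative to In, both the across-period and down-group shifts push C's electronegativity up.
N > C: N lies to the right of C in period 2, so the across-period effect alone puts N higher.
Approximate values (Pauling): Be 1.57, C 2.55, N 3.04, In 1.78, Cs 0.79.
So from lowest to highest: Cs < Be < In < C < N.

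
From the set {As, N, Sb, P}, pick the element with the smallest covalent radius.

N

N is in period 2, group 15; P is in period 3, group 15; As is in period 4, group 15; Sb is in period 5, group 15.
Across a period the added protons contract the valence shell; down a group each new principal shell makes the atom larger.
All are in group 15, so atomic radius increases down the group.
The smallest covalent radius among these belongs to N.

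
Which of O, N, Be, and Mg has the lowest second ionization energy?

Mg

After 1 electron has been removed, what remains? O⁺ still has 5 valence electrons; N⁺ still has 4 valence electrons; Be⁺ still has 1 valence electron; Mg⁺ still has 1 valence electron.
All are still removing valence electrons, so compare the +1 ions as you would atoms: IE_2 generally rises across a period (higher Z_eff) and falls down a group (larger shell), subject to the usual subshell exceptions.
Valence configurations: O⁺ [He]2s²2p³, N⁺ [He]2s²2p², Be⁺ [He]2s¹, Mg⁺ [Ne]3s¹.
Approximate IE_2 values (kJ/mol): O 3388, N 2856, Be 1757, Mg 1451.
Hence IE_2: Mg < Be < N < O.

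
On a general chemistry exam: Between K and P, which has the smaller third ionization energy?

P

Consider each +2 ion: K²⁺ is already 1 electron into the core; P²⁺ still has 3 valence electrons.
Core electrons are held far more tightly than valence electrons, so K tops the IE_3 order.
The numbers (kJ/mol): K 4420, P 2914.
Hence IE_3: P < K.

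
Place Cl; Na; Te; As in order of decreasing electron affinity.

Cl > Te > As > Na

Na is in period 3, group 1; Cl is in period 3, group 17; As is in period 4, group 15; Te is in period 5, group 16.
Adding an electron releases more energy for atoms nearer the top right (short of the noble gases).
These span different periods and groups, so the two trends combine.
As > Na: period and group pull opposite ways; the across-period shift dominates (78 vs 53 kJ/mol).
Te > As: the two effects oppose for this pair; the across-period effect wins (190 vs 78 kJ/mol).
Cl > Te: relative to Te, both the across-period and down-group shifts push Cl's electron affinity up.
For reference (kJ/mol): Na 53, Cl 349, As 78, Te 190.
So from highest to lowest: Cl > Te > As > Na.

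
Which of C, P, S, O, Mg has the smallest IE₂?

Mg

Consider each +1 ion: C⁺ still has 3 valence electrons; P⁺ still has 4 valence electrons; S⁺ still has 5 valence electrons; O⁺ still has 5 valence electrons; Mg⁺ still has 1 valence electron.
All are still removing valence electrons, so compare the +1 ions as you would atoms: IE_2 generally rises across a period (higher Z_eff) and falls down a group (larger shell), subject to the usual subshell exceptions.
Valence configurations: C⁺ [He]2s²2p¹, P⁺ [Ne]3s²3p², S⁺ [Ne]3s²3p³, O⁺ [He]2s²2p³, Mg⁺ [Ne]3s¹.
The numbers (kJ/mol): C 2353, P 1907, S 2252, O 3388, Mg 1451.
Hence IE_2: Mg < P < S < C < O.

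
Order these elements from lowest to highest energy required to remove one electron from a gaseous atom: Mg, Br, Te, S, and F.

Mg < Te < S < Br < F

Across a period the outer electron is held more tightly (higher IE₁); down a group it sits in a higher shell, more shielded, and comes off more easily.
Here both period and group differ, so the two effects have to be weighed against each other.
Te > Mg: period and group pull opposite ways; the across-period shift dominates (869 vs 738 kJ/mol).
S > Te: they share group 16; the group trend gives S the larger value.
Br > S: the two effects oppose for this pair; the across-period effect wins (1140 vs 1000 kJ/mol).
F > Br: they share group 17; the group trend gives F the larger value.
Approximate values (kJ/mol): F 1681, Mg 738, S 1000, Br 1140, Te 869.
So from lowest to highest: Mg < Te < S < Br < F.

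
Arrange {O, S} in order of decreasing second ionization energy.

O > S

The second ionization energy removes an electron from the +1 ion. For each element: O⁺ still has 5 valence electrons; S⁺ still has 5 valence electrons.
All are still removing valence electrons, so compare the +1 ions as you would atoms: IE_2 generally rises across a period (higher Z_eff) and falls down a group (larger shell), subject to the usual subshell exceptions.
Valence configurations: O⁺ [He]2s²2p³, S⁺ [Ne]3s²3p³.
Approximate IE_2 values (kJ/mol): O 3388, S 2252.
Hence IE_2: S < O.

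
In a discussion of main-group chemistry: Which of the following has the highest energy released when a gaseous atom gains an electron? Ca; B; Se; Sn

B is in period 2, group 13; Ca is in period 4, group 2; Se is in period 4, group 16; Sn is in period 5, group 14.
Electron affinity generally becomes more exothermic across a period toward the halogens and less exothermic down a group.
Neither a single period nor a single group — weigh both effects.
B > Ca: relative to Ca, both the across-period and down-group shifts push B's electron affinity up.
Sn > B: period and group pull opposite ways; the across-period shift dominates (107 vs 27 kJ/mol).
Se > Sn: both effects reinforce here, so Se is clearly the higher of the two.
For reference (kJ/mol): B 27, Ca 2, Se 195, Sn 107.
The highest energy released when a gaseous atom gains an electron among these belongs to Se.

Se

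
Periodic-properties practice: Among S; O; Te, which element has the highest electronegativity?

EN rises left→right (higher Z_eff, smaller atoms) and falls top→bottom (larger, more shielded atoms).
All are in group 16, so electronegativity increases up the group.
The highest electronegativity among these belongs to O.

O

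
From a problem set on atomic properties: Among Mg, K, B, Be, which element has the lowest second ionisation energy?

After 1 electron has been removed, what remains? Mg⁺ still has 1 valence electron; K⁺ is the bare [Ar] core; B⁺ still has 2 valence electrons; Be⁺ still has 1 valence electron.
Core electrons are held far more tightly than valence electrons, so K tops the IE_2 order.
Valence configurations: Mg⁺ [Ne]3s¹, B⁺ [He]2s², Be⁺ [He]2s¹.
Approximate IE_2 values (kJ/mol): Mg 1451, K 3052, B 2427, Be 1757.
So the second ionization energies run Mg < Be < B < K.

Mg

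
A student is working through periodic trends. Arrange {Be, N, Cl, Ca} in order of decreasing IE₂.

After 1 electron has been removed, what remains? Be⁺ still has 1 valence electron; N⁺ still has 4 valence electrons; Cl⁺ still has 6 valence electrons; Ca⁺ still has 1 valence electron.
All are still removing valence electrons, so compare the +1 ions as you would atoms: IE_2 generally rises across a period (higher Z_eff) and falls down a group (larger shell), subject to the usual subshell exceptions.
Valence configurations: Be⁺ [He]2s¹, N⁺ [He]2s²2p², Cl⁺ [Ne]3s²3p⁴, Ca⁺ [Ar]4s¹.
The numbers (kJ/mol): Be 1757, N 2856, Cl 2298, Ca 1145.
Hence IE_2: Ca < Be < Cl < N.

N, Cl, Be, Ca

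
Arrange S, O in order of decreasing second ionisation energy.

IE_2 is the cost of taking one more electron from the +1 cation: S⁺ still has 5 valence electrons; O⁺ still has 5 valence electrons.
All are still removing valence electrons, so compare the +1 ions as you would atoms: IE_2 generally rises across a period (higher Z_eff) and falls down a group (larger shell), subject to the usual subshell exceptions.
Valence configurations: S⁺ [Ne]3s²3p³, O⁺ [He]2s²2p³.
Approximate IE_2 values (kJ/mol): S 2252, O 3388.
Hence IE_2: S < O.

O > S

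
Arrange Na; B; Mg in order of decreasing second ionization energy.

Na, B, Mg

IE_2 is the cost of taking one more electron from the +1 cation: Na⁺ is the bare [Ne] core; B⁺ still has 2 valence electrons; Mg⁺ still has 1 valence electron.
Breaking into a closed-shell core is much more expensive than removing a leftover valence electron — Na has the largest IE_2 here.
Valence configurations: B⁺ [He]2s², Mg⁺ [Ne]3s¹.
Tabulated IE_2 (kJ/mol): Na 4562, B 2427, Mg 1451.
Putting it together, IE_2: Mg < B < Na.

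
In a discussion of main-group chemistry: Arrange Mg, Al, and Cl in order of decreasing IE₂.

IE_2 is the cost of taking one more electron from the +1 cation: Mg⁺ still has 1 valence electron; Al⁺ still has 2 valence electrons; Cl⁺ still has 6 valence electrons.
All are still removing valence electrons, so compare the +1 ions as you would atoms: IE_2 generally rises across a period (higher Z_eff) and falls down a group (larger shell), subject to the usual subshell exceptions.
Valence configurations: Mg⁺ [Ne]3s¹, Al⁺ [Ne]3s², Cl⁺ [Ne]3s²3p⁴.
Tabulated IE_2 (kJ/mol): Mg 1451, Al 1817, Cl 2298.
So the second ionization energies run Mg < Al < Cl.

Cl > Al > Mg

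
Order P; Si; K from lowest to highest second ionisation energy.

Consider each +1 ion: P⁺ still has 4 valence electrons; Si⁺ still has 3 valence electrons; K⁺ is the bare [Ar] core.
Core electrons are held far more tightly than valence electrons, so K tops the IE_2 order.
Valence configurations: P⁺ [Ne]3s²3p², Si⁺ [Ne]3s²3p¹.
Approximate IE_2 values (kJ/mol): P 1907, Si 1577, K 3052.
Hence IE_2: Si < P < K.

Si, P, K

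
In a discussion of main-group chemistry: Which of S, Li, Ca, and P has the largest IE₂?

IE_2 is the cost of taking one more electron from the +1 cation: S⁺ still has 5 valence electrons; Li⁺ is the bare [He] core; Ca⁺ still has 1 valence electron; P⁺ still has 4 valence electrons.
Pulling an electron out of a noble-gas core costs far more than removing a remaining valence electron, so Li sits at the high end of IE_2.
Valence configurations: S⁺ [Ne]3s²3p³, Ca⁺ [Ar]4s¹, P⁺ [Ne]3s²3p².
Approximate IE_2 values (kJ/mol): S 2252, Li 7298, Ca 1145, P 1907.
Overall IE_2 order: Ca < P < S < Li.

Li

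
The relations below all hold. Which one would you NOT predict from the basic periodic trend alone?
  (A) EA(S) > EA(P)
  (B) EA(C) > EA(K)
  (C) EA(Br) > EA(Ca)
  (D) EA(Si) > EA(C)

(D)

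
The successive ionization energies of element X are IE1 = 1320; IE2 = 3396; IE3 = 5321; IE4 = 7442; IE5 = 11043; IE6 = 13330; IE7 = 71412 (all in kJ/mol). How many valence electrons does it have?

Look for the largest jump between consecutive ionization energies: IE7/IE6 ≈ 5.4, far larger than any earlier ratio.
That jump marks the point where a core electron is being removed. So the atom has 6 valence electrons.

6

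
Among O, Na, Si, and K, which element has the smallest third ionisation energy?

Si

IE_3 is the cost of taking one more electron from the +2 cation: O²⁺ still has 4 valence electrons; Na²⁺ is already 1 electron into the core; Si²⁺ still has 2 valence electrons; K²⁺ is already 1 electron into the core.
Usually core removal costs more than valence removal, but here the competition is close: a tightly held n=2 valence electron can cost more to remove than an n=3 core electron, so the actual values have to decide it.
Valence configurations: O²⁺ [He]2s²2p², Si²⁺ [Ne]3s².
Approximate IE_3 values (kJ/mol): O 5300, Na 6910, Si 3232, K 4420.
Hence IE_3: Si < K < O < Na.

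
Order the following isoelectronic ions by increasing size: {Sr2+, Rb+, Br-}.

Sr2+ < Rb+ < Br-

All of these have 36 electrons, so size is governed by nuclear charge alone: the more protons, the stronger the pull on the same electron cloud, and the smaller the ion.
Nuclear charges: Sr2+ (Z=38), Rb+ (Z=37), Br- (Z=35).
Smallest to largest: Sr2+ < Rb+ < Br-.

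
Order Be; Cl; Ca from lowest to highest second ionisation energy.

Ca < Be < Cl

IE_2 is the cost of taking one more electron from the +1 cation: Be⁺ still has 1 valence electron; Cl⁺ still has 6 valence electrons; Ca⁺ still has 1 valence electron.
All are still removing valence electrons, so compare the +1 ions as you would atoms: IE_2 generally rises across a period (higher Z_eff) and falls down a group (larger shell), subject to the usual subshell exceptions.
Valence configurations: Be⁺ [He]2s¹, Cl⁺ [Ne]3s²3p⁴, Ca⁺ [Ar]4s¹.
The numbers (kJ/mol): Be 1757, Cl 2298, Ca 1145.
So the second ionization energies run Ca < Be < Cl.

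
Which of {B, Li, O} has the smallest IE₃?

B

IE_3 is the cost of taking one more electron from the +2 cation: B²⁺ still has 1 valence electron; Li²⁺ is already 1 electron into the core; O²⁺ still has 4 valence electrons.
Pulling an electron out of a noble-gas core costs far more than removing a remaining valence electron, so Li sits at the high end of IE_3.
Valence configurations: B²⁺ [He]2s¹, O²⁺ [He]2s²2p².
Approximate IE_3 values (kJ/mol): B 3660, Li 11815, O 5300.
So the third ionization energies run B < O < Li.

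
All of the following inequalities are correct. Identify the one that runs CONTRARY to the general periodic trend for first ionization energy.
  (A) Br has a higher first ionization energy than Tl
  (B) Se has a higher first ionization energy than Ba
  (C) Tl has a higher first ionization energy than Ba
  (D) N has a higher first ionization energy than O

The general trend: first ionization energy increases across a period and decreases down a group.
(A) Br (period 4, group 17) vs Tl (period 6, group 13): the stated order agrees with the simple trend.
(B) Se (period 4, group 16) vs Ba (period 6, group 2): the stated order agrees with the simple trend.
(C) Tl (period 6, group 13) vs Ba (period 6, group 2): the stated order agrees with the simple trend.
(D) N (period 2, group 15) vs O (period 2, group 16): the stated order contradicts the simple trend.
The exception is (D): pairing an electron in O's 2p⁴ costs repulsion energy, so O ionizes more easily than half-filled N (2p³).

(D)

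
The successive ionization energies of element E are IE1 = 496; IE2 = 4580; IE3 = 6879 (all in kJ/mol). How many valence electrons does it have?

1

Look for the largest jump between consecutive ionization energies: IE2/IE1 ≈ 9.2, far larger than any earlier ratio.
That jump marks the point where a core electron is being removed. So the atom has 1 valence electron.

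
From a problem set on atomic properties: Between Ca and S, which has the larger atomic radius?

Radius decreases left→right (rising Z_eff, same n) and increases top→bottom (higher n).
Neither a single period nor a single group — weigh both effects.
Ca > S: both effects reinforce here, so Ca is clearly the larger of the two.
Approximate values (pm): S 103, Ca 171.
So Ca has the larger atomic radius (Ca > S).

Ca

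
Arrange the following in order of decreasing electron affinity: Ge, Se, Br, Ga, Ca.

Br, Se, Ge, Ga, Ca

Adding an electron releases more energy for atoms nearer the top right (short of the noble gases).
All lie in period 4, so electron affinity increases left to right.
So from highest to lowest: Br > Se > Ge > Ga > Ca.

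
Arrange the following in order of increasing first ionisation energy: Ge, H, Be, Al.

Al < Ge < Be < H

H is in period 1, group 1; Be is in period 2, group 2; Al is in period 3, group 13; Ge is in period 4, group 14.
IE₁ increases left→right with effective nuclear charge and decreases top→bottom as the valence shell moves farther out.
These sit on a diagonal, where the across-period and down-group effects partly cancel.
Ge > Al: period and group pull opposite ways; the across-period shift dominates (762 vs 578 kJ/mol).
Be > Ge: period and group pull opposite ways; the down-group shift dominates (900 vs 762 kJ/mol).
H > Be: the two effects oppose for this pair; the down-group effect wins (1312 vs 900 kJ/mol).
For reference (kJ/mol): H 1312, Be 900, Al 578, Ge 762.
So from lowest to highest: Al < Ge < Be < H.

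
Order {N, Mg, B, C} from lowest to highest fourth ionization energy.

IE_4 is the cost of taking one more electron from the +3 cation: N³⁺ still has 2 valence electrons; Mg³⁺ is already 1 electron into the core; B³⁺ is the bare [He] core; C³⁺ still has 1 valence electron.
Pulling an electron out of a noble-gas core costs far more than removing a remaining valence electron, so Mg and B sit at the high end of IE_4.
Valence configurations: N³⁺ [He]2s², C³⁺ [He]2s¹.
The numbers (kJ/mol): N 7475, Mg 10543, B 25026, C 6223.
So the fourth ionization energies run C < N < Mg < B.

C < N < Mg < B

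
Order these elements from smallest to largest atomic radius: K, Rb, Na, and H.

H < Na < K < Rb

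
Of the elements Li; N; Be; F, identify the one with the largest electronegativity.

F

Atoms toward the upper right of the periodic table pull bonding electrons most strongly.
All lie in period 2, so electronegativity increases left to right.
The largest electronegativity among these belongs to F.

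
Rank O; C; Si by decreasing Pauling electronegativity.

O, C, Si

C is in period 2, group 14; O is in period 2, group 16; Si is in period 3, group 14.
Smaller atoms with higher effective nuclear charge are more electronegative.
Here both period and group differ, so the two effects have to be weighed against each other.
C > Si: C sits above Si in group 14, so the down-group effect alone puts C higher.
O > C: both are in period 2; the period trend gives O the larger value.
For reference (Pauling): C 2.55, O 3.44, Si 1.90.
So from highest to lowest: O > C > Si.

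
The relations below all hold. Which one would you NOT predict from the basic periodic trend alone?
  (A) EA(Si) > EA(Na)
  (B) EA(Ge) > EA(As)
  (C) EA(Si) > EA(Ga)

(B)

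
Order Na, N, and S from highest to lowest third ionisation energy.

Na > N > S

Consider each +2 ion: Na²⁺ is already 1 electron into the core; N²⁺ still has 3 valence electrons; S²⁺ still has 4 valence electrons.
Breaking into a closed-shell core is much more expensive than removing a leftover valence electron — Na has the largest IE_3 here.
Valence configurations: N²⁺ [He]2s²2p¹, S²⁺ [Ne]3s²3p².
Tabulated IE_3 (kJ/mol): Na 6910, N 4578, S 3357.
Hence IE_3: S < N < Na.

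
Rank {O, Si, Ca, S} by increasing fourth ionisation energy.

Si < S < Ca < O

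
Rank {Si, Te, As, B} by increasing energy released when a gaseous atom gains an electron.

B is in period 2, group 13; Si is in period 3, group 14; As is in period 4, group 15; Te is in period 5, group 16.
Electron affinity generally becomes more exothermic across a period toward the halogens and less exothermic down a group.
A diagonal step moves right (one effect) and down (the opposite effect) at once.
As > B: the two effects oppose for this pair; the across-period effect wins (78 vs 27 kJ/mol).
Si > As: period and group pull opposite ways; the down-group shift dominates (134 vs 78 kJ/mol).
Te > Si: period and group pull opposite ways; the across-period shift dominates (190 vs 134 kJ/mol).
Approximate values (kJ/mol): B 27, Si 134, As 78, Te 190.
So from lowest to highest: B < As < Si < Te.

B < As < Si < Te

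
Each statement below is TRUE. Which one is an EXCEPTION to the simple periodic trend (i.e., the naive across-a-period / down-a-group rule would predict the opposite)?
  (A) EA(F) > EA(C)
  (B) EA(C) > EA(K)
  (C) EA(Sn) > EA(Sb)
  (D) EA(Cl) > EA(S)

(C)

The general trend: electron affinity increases across a period and decreases down a group.
(A) F (period 2, group 17) vs C (period 2, group 14): the stated order agrees with the simple trend.
(B) C (period 2, group 14) vs K (period 4, group 1): the stated order agrees with the simple trend.
(C) Sn (period 5, group 14) vs Sb (period 5, group 15): the stated order contradicts the simple trend.
(D) Cl (period 3, group 17) vs S (period 3, group 16): the stated order agrees with the simple trend.
The exception is (C): adding an electron to Sb's half-filled 5p³ is unfavourable, so Sn has the more exothermic EA.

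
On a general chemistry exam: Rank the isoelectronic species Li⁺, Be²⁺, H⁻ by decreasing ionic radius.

All of these have 2 electrons, so size is governed by nuclear charge alone: the more protons, the stronger the pull on the same electron cloud, and the smaller the ion.
Nuclear charges: Be²⁺ (Z=4), Li⁺ (Z=3), H⁻ (Z=1).
Largest to smallest: H⁻ > Li⁺ > Be²⁺.

H⁻ > Li⁺ > Be²⁺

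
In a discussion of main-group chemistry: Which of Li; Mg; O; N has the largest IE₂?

IE_2 is the cost of taking one more electron from the +1 cation: Li⁺ is the bare [He] core; Mg⁺ still has 1 valence electron; O⁺ still has 5 valence electrons; N⁺ still has 4 valence electrons.
Breaking into a closed-shell core is much more expensive than removing a leftover valence electron — Li has the largest IE_2 here.
Valence configurations: Mg⁺ [Ne]3s¹, O⁺ [He]2s²2p³, N⁺ [He]2s²2p².
Tabulated IE_2 (kJ/mol): Li 7298, Mg 1451, O 3388, N 2856.
Overall IE_2 order: Mg < N < O < Li.

Li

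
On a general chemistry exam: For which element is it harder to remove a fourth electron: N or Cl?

N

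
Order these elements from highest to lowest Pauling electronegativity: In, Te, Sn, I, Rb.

I > Te > Sn > In > Rb

Rb is in period 5, group 1; In is in period 5, group 13; Sn is in period 5, group 14; Te is in period 5, group 16; I is in period 5, group 17.
EN rises left→right (higher Z_eff, smaller atoms) and falls top→bottom (larger, more shielded atoms).
All lie in period 5, so electronegativity increases left to right.
So from highest to lowest: I > Te > Sn > In > Rb.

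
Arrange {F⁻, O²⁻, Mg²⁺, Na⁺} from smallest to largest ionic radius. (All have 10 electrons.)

All of these have 10 electrons, so size is governed by nuclear charge alone: the more protons, the stronger the pull on the same electron cloud, and the smaller the ion.
Nuclear charges: Mg²⁺ (Z=12), Na⁺ (Z=11), F⁻ (Z=9), O²⁻ (Z=8).
Smallest to largest: Mg²⁺ < Na⁺ < F⁻ < O²⁻.

Mg²⁺ < Na⁺ < F⁻ < O²⁻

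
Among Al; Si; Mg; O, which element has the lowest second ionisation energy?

Mg

After 1 electron has been removed, what remains? Al⁺ still has 2 valence electrons; Si⁺ still has 3 valence electrons; Mg⁺ still has 1 valence electron; O⁺ still has 5 valence electrons.
All are still removing valence electrons, so compare the +1 ions as you would atoms: IE_2 generally rises across a period (higher Z_eff) and falls down a group (larger shell), subject to the usual subshell exceptions.
Valence configurations: Al⁺ [Ne]3s², Si⁺ [Ne]3s²3p¹, Mg⁺ [Ne]3s¹, O⁺ [He]2s²2p³.
Si⁺ loses a lone 3p electron whereas Al⁺ must break into a filled 3s² pair, so IE_2(Al) > IE_2(Si) even though Si has the higher nuclear charge.
Tabulated IE_2 (kJ/mol): Al 1817, Si 1577, Mg 1451, O 3388.
So the second ionization energies run Mg < Si < Al < O.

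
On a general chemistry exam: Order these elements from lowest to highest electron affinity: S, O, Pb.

O is in period 2, group 16; S is in period 3, group 16; Pb is in period 6, group 14.
Electron affinity generally becomes more exothermic across a period toward the halogens and less exothermic down a group.
Here both period and group differ, so the two effects have to be weighed against each other.
O > Pb: both effects reinforce here, so O is clearly the higher of the two.
S > O: this pair runs against the simple trend — see the exception note.
Note the exception: S has a higher electron affinity than O, contrary to the simple trend — the compact 2p subshell of O repels the added electron more than S's larger 3p does.
Tabulated electron affinity (kJ/mol): O 141, S 200, Pb 35.
So from lowest to highest: Pb < O < S.

Pb < O < S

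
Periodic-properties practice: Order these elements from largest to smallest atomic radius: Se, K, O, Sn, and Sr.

K, Sr, Sn, Se, O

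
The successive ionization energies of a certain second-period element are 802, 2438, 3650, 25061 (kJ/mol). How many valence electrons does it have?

3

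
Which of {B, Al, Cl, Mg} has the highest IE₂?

B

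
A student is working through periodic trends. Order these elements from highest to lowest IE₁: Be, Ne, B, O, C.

Ne > O > C > Be > B

Be is in period 2, group 2; B is in period 2, group 13; C is in period 2, group 14; O is in period 2, group 16; Ne is in period 2, group 18.
Removing the outermost electron gets harder across a period and easier down a group.
All lie in period 2; the across-period trend (first ionization energy increases left to right) applies, with the exception below.
Note the exception: Be has a higher first ionization energy than B, contrary to the simple trend — removing B's lone 2p electron is easier than breaking Be's filled 2s².
Tabulated first ionization energy (kJ/mol): Be 900, B 801, C 1086, O 1314, Ne 2081.
So from highest to lowest: Ne > O > C > Be > B.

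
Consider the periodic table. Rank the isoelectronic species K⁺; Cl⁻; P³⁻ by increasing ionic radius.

K⁺ < Cl⁻ < P³⁻

All of these have 18 electrons, so size is governed by nuclear charge alone: the more protons, the stronger the pull on the same electron cloud, and the smaller the ion.
Nuclear charges: K⁺ (Z=19), Cl⁻ (Z=17), P³⁻ (Z=15).
Smallest to largest: K⁺ < Cl⁻ < P³⁻.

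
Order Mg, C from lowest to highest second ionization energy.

Mg, C

After 1 electron has been removed, what remains? Mg⁺ still has 1 valence electron; C⁺ still has 3 valence electrons.
All are still removing valence electrons, so compare the +1 ions as you would atoms: IE_2 generally rises across a period (higher Z_eff) and falls down a group (larger shell), subject to the usual subshell exceptions.
Valence configurations: Mg⁺ [Ne]3s¹, C⁺ [He]2s²2p¹.
The numbers (kJ/mol): Mg 1451, C 2353.
Overall IE_2 order: Mg < C.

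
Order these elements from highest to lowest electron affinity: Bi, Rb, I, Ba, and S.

S is in period 3, group 16; Rb is in period 5, group 1; I is in period 5, group 17; Ba is in period 6, group 2; Bi is in period 6, group 15.
Adding an electron releases more energy for atoms nearer the top right (short of the noble gases).
Neither a single period nor a single group — weigh both effects.
Rb > Ba: period and group pull opposite ways; the down-group shift dominates (47 vs 14 kJ/mol).
Bi > Rb: the two effects oppose for this pair; the across-period effect wins (91 vs 47 kJ/mol).
S > Bi: relative to Bi, both the across-period and down-group shifts push S's electron affinity up.
I > S: period and group pull opposite ways; the across-period shift dominates (295 vs 200 kJ/mol).
Tabulated electron affinity (kJ/mol): S 200, Rb 47, I 295, Ba 14, Bi 91.
So from highest to lowest: I > S > Bi > Rb > Ba.

I > S > Bi > Rb > Ba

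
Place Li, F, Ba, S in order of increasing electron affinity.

Ba < Li < S < F

Adding an electron releases more energy for atoms nearer the top right (short of the noble gases).
These span different periods and groups, so the two trends combine.
Li > Ba: the two effects oppose for this pair; the down-group effect wins (60 vs 14 kJ/mol).
S > Li: period and group pull opposite ways; the across-period shift dominates (200 vs 60 kJ/mol).
F > S: relative to S, both the across-period and down-group shifts push F's electron affinity up.
Tabulated electron affinity (kJ/mol): Li 60, F 328, S 200, Ba 14.
So from lowest to highest: Ba < Li < S < F.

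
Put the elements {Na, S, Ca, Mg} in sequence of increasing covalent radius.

S, Mg, Na, Ca

Na is in period 3, group 1; Mg is in period 3, group 2; S is in period 3, group 16; Ca is in period 4, group 2.
Moving right in a period, electrons are added to the same shell under a stronger nuclear pull, so atoms get smaller; moving down, a new shell is opened and atoms get larger.
Here both period and group differ, so the two effects have to be weighed against each other.
Mg > S: Mg lies to the left of S in period 3, so the across-period effect alone puts Mg larger.
Na > Mg: both are in period 3; the period trend gives Na the larger value.
Ca > Na: the two effects oppose for this pair; the down-group effect wins (171 vs 155 pm).
Tabulated atomic radius (pm): Na 155, Mg 139, S 103, Ca 171.
So from smallest to largest: S < Mg < Na < Ca.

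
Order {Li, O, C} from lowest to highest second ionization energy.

After 1 electron has been removed, what remains? Li⁺ is the bare [He] core; O⁺ still has 5 valence electrons; C⁺ still has 3 valence electrons.
Pulling an electron out of a noble-gas core costs far more than removing a remaining valence electron, so Li sits at the high end of IE_2.
Valence configurations: O⁺ [He]2s²2p³, C⁺ [He]2s²2p¹.
Approximate IE_2 values (kJ/mol): Li 7298, O 3388, C 2353.
Putting it together, IE_2: C < O < Li.

C < O < Li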